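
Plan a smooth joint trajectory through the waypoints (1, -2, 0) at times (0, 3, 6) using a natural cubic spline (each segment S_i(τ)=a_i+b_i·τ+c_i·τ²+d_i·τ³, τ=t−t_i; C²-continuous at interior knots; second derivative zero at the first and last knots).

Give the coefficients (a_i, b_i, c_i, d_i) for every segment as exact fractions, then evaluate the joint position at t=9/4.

Δ: Δ0=-1, Δ1=2/3
row 1: diag=12, rhs=10; c'=1/4, d'=5/6
back: M1=5/6
M: M0=0, M1=5/6, M2=0
seg 0: a=1, c=M0/2=0, d=(M1−M0)/(6·3)=5/108, b=Δ0−h0·(2M0+M1)/6=-17/12
seg 1: a=-2, c=M1/2=5/12, d=(M2−M1)/(6·3)=-5/108, b=Δ1−h1·(2M1+M2)/6=-1/6
t_q=9/4 → seg 0, τ=9/4; S=1+-17/12·τ+0·τ²+5/108·τ³=-425/256

  seg 0: a=1 b=-17/12 c=0 d=5/108
  seg 1: a=-2 b=-1/6 c=5/12 d=-5/108
S(9/4) = -425/256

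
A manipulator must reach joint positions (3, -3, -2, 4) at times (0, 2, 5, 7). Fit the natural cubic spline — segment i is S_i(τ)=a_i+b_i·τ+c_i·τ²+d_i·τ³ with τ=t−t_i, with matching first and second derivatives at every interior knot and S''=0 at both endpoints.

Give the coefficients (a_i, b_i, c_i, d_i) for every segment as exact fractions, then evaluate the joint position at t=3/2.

  seg 0: a=3 b=-971/273 c=0 d=38/273
  seg 1: a=-3 b=-515/273 c=76/91 d=-2/63
  seg 2: a=-2 b=619/273 c=50/91 d=-25/273
S(3/2) = -97/52

Δ: Δ0=-3, Δ1=1/3, Δ2=3
row 1: diag=10, rhs=20; c'=3/10, d'=2
row 2: denom=10−3·3/10=91/10; d'=(16−3·2)/(91/10)=100/91
back: M2=100/91
back: M1=2−3/10·100/91=152/91
M: M0=0, M1=152/91, M2=100/91, M3=0
seg 0: a=3, c=M0/2=0, d=(M1−M0)/(6·2)=38/273, b=Δ0−h0·(2M0+M1)/6=-971/273
seg 1: a=-3, c=M1/2=76/91, d=(M2−M1)/(6·3)=-2/63, b=Δ1−h1·(2M1+M2)/6=-515/273
seg 2: a=-2, c=M2/2=50/91, d=(M3−M2)/(6·2)=-25/273, b=Δ2−h2·(2M2+M3)/6=619/273
t_q=3/2 → seg 0, τ=3/2; S=3+-971/273·τ+0·τ²+38/273·τ³=-97/52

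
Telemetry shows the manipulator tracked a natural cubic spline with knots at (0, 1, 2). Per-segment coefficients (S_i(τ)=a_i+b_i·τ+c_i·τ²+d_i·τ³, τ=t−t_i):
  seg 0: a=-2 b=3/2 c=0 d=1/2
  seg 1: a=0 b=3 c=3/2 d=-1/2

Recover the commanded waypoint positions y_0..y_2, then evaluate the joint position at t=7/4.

y_0=-2 y_1=0 y_2=4
S(7/4) = 369/128

y_0 = S_0(0) = a_0 = -2
y_1 = S_1(0) = a_1 = 0
y_2 = S_1(1) = 4
t_q=7/4 is in segment 1 (τ=3/4); S_1(τ)=369/128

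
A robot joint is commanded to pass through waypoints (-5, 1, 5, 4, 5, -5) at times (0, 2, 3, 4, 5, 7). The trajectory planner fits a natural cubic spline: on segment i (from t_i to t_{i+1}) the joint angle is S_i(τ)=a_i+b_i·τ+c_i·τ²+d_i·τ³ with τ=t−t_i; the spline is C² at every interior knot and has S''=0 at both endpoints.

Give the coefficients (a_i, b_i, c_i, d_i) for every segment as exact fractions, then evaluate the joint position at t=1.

  seg 0: a=-5 b=1041/493 c=0 d=219/986
  seg 1: a=1 b=2355/493 c=657/493 d=-1040/493
  seg 2: a=5 b=549/493 c=-2463/493 d=49/17
  seg 3: a=4 b=-114/493 c=1800/493 d=-1193/493
  seg 4: a=5 b=-93/493 c=-1779/493 d=593/986
S(1) = -2629/986

Δ: Δ0=3, Δ1=4, Δ2=-1, Δ3=1, Δ4=-5
row 1: diag=6, rhs=6; c'=1/6, d'=1
row 2: denom=4−1·1/6=23/6; d'=(-30−1·1)/(23/6)=-186/23
row 3: denom=4−1·6/23=86/23; d'=(12−1·-186/23)/(86/23)=231/43
row 4: denom=6−1·23/86=493/86; d'=(-36−1·231/43)/(493/86)=-3558/493
back: M4=-3558/493
back: M3=231/43−23/86·-3558/493=3600/493
back: M2=-186/23−6/23·3600/493=-4926/493
back: M1=1−1/6·-4926/493=1314/493
M: M0=0, M1=1314/493, M2=-4926/493, M3=3600/493, M4=-3558/493, M5=0
seg 0: a=-5, c=M0/2=0, d=(M1−M0)/(6·2)=219/986, b=Δ0−h0·(2M0+M1)/6=1041/493
seg 1: a=1, c=M1/2=657/493, d=(M2−M1)/(6·1)=-1040/493, b=Δ1−h1·(2M1+M2)/6=2355/493
seg 2: a=5, c=M2/2=-2463/493, d=(M3−M2)/(6·1)=49/17, b=Δ2−h2·(2M2+M3)/6=549/493
seg 3: a=4, c=M3/2=1800/493, d=(M4−M3)/(6·1)=-1193/493, b=Δ3−h3·(2M3+M4)/6=-114/493
seg 4: a=5, c=M4/2=-1779/493, d=(M5−M4)/(6·2)=593/986, b=Δ4−h4·(2M4+M5)/6=-93/493
t_q=1 → seg 0, τ=1; S=-5+1041/493·τ+0·τ²+219/986·τ³=-2629/986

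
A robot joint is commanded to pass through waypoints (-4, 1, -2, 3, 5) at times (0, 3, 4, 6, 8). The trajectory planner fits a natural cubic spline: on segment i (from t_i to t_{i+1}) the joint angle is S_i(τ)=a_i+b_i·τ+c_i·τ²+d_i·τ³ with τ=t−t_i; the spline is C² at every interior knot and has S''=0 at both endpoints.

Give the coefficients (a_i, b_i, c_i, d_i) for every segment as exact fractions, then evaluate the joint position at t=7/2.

  seg 0: a=-4 b=3991/1032 c=0 d=-757/3096
  seg 1: a=1 b=-1411/516 c=-757/344 d=1997/1032
  seg 2: a=-2 b=-1373/1032 c=155/43 d=-3487/4128
  seg 3: a=3 b=1523/516 c=-1007/688 d=1007/4128
S(7/2) = -1859/2752

Δ: Δ0=5/3, Δ1=-3, Δ2=5/2, Δ3=1
row 1: diag=8, rhs=-28; c'=1/8, d'=-7/2
row 2: denom=6−1·1/8=47/8; d'=(33−1·-7/2)/(47/8)=292/47
row 3: denom=8−2·16/47=344/47; d'=(-9−2·292/47)/(344/47)=-1007/344
back: M3=-1007/344
back: M2=292/47−16/47·-1007/344=310/43
back: M1=-7/2−1/8·310/43=-757/172
M: M0=0, M1=-757/172, M2=310/43, M3=-1007/344, M4=0
seg 0: a=-4, c=M0/2=0, d=(M1−M0)/(6·3)=-757/3096, b=Δ0−h0·(2M0+M1)/6=3991/1032
seg 1: a=1, c=M1/2=-757/344, d=(M2−M1)/(6·1)=1997/1032, b=Δ1−h1·(2M1+M2)/6=-1411/516
seg 2: a=-2, c=M2/2=155/43, d=(M3−M2)/(6·2)=-3487/4128, b=Δ2−h2·(2M2+M3)/6=-1373/1032
seg 3: a=3, c=M3/2=-1007/688, d=(M4−M3)/(6·2)=1007/4128, b=Δ3−h3·(2M3+M4)/6=1523/516
t_q=7/2 → seg 1, τ=1/2; S=1+-1411/516·τ+-757/344·τ²+1997/1032·τ³=-1859/2752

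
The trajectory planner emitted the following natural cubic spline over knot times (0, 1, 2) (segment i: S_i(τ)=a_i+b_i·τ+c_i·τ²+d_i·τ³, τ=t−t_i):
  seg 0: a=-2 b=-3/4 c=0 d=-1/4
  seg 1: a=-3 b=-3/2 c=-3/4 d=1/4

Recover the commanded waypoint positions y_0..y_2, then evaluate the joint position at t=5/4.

y_0=-2 y_1=-3 y_2=-5
S(5/4) = -875/256

y_0 = S_0(0) = a_0 = -2
y_1 = S_1(0) = a_1 = -3
y_2 = S_1(1) = -5
t_q=5/4 is in segment 1 (τ=1/4); S_1(τ)=-875/256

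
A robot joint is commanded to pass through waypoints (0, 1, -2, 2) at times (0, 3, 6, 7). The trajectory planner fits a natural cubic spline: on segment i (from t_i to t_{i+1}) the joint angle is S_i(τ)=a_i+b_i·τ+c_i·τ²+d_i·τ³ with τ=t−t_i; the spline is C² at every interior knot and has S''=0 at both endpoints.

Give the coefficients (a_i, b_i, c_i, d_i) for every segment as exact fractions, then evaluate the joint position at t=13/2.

Δ: Δ0=1/3, Δ1=-1, Δ2=4
row 1: diag=12, rhs=-8; c'=1/4, d'=-2/3
row 2: denom=8−3·1/4=29/4; d'=(30−3·-2/3)/(29/4)=128/29
back: M2=128/29
back: M1=-2/3−1/4·128/29=-154/87
M: M0=0, M1=-154/87, M2=128/29, M3=0
seg 0: a=0, c=M0/2=0, d=(M1−M0)/(6·3)=-77/783, b=Δ0−h0·(2M0+M1)/6=106/87
seg 1: a=1, c=M1/2=-77/87, d=(M2−M1)/(6·3)=269/783, b=Δ1−h1·(2M1+M2)/6=-125/87
seg 2: a=-2, c=M2/2=64/29, d=(M3−M2)/(6·1)=-64/87, b=Δ2−h2·(2M2+M3)/6=220/87
t_q=13/2 → seg 2, τ=1/2; S=-2+220/87·τ+64/29·τ²+-64/87·τ³=-8/29

  seg 0: a=0 b=106/87 c=0 d=-77/783
  seg 1: a=1 b=-125/87 c=-77/87 d=269/783
  seg 2: a=-2 b=220/87 c=64/29 d=-64/87
S(13/2) = -8/29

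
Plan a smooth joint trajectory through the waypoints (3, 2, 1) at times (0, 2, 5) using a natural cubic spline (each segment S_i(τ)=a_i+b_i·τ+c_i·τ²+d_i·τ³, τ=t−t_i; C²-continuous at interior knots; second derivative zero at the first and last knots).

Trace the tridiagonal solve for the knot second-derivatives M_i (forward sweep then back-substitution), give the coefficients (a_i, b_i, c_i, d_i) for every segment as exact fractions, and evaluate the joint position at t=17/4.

Δ: Δ0=-1/2, Δ1=-1/3
row 1: diag=10, rhs=1; c'=3/10, d'=1/10
back: M1=1/10
M: M0=0, M1=1/10, M2=0
seg 0: a=3, c=M0/2=0, d=(M1−M0)/(6·2)=1/120, b=Δ0−h0·(2M0+M1)/6=-8/15
seg 1: a=2, c=M1/2=1/20, d=(M2−M1)/(6·3)=-1/180, b=Δ1−h1·(2M1+M2)/6=-13/30
t_q=17/4 → seg 1, τ=9/4; S=2+-13/30·τ+1/20·τ²+-1/180·τ³=311/256

  seg 0: a=3 b=-8/15 c=0 d=1/120
  seg 1: a=2 b=-13/30 c=1/20 d=-1/180
S(17/4) = 311/256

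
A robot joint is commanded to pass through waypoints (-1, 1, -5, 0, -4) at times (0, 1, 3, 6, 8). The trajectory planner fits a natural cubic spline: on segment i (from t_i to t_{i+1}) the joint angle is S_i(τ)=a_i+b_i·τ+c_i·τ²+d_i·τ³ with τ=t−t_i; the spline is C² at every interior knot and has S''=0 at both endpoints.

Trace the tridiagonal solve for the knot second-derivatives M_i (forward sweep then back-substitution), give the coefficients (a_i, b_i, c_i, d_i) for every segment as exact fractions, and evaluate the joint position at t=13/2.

Δ: Δ0=2, Δ1=-3, Δ2=5/3, Δ3=-2
row 1: diag=6, rhs=-30; c'=1/3, d'=-5
row 2: denom=10−2·1/3=28/3; d'=(28−2·-5)/(28/3)=57/14
row 3: denom=10−3·9/28=253/28; d'=(-22−3·57/14)/(253/28)=-958/253
back: M3=-958/253
back: M2=57/14−9/28·-958/253=1338/253
back: M1=-5−1/3·1338/253=-1711/253
M: M0=0, M1=-1711/253, M2=1338/253, M3=-958/253, M4=0
seg 0: a=-1, c=M0/2=0, d=(M1−M0)/(6·1)=-1711/1518, b=Δ0−h0·(2M0+M1)/6=4747/1518
seg 1: a=1, c=M1/2=-1711/506, d=(M2−M1)/(6·2)=3049/3036, b=Δ1−h1·(2M1+M2)/6=-193/759
seg 2: a=-5, c=M2/2=669/253, d=(M3−M2)/(6·3)=-1148/2277, b=Δ2−h2·(2M2+M3)/6=-1312/759
seg 3: a=0, c=M3/2=-479/253, d=(M4−M3)/(6·2)=479/1518, b=Δ3−h3·(2M3+M4)/6=398/759
t_q=13/2 → seg 3, τ=1/2; S=0+398/759·τ+-479/253·τ²+479/1518·τ³=-695/4048

  seg 0: a=-1 b=4747/1518 c=0 d=-1711/1518
  seg 1: a=1 b=-193/759 c=-1711/506 d=3049/3036
  seg 2: a=-5 b=-1312/759 c=669/253 d=-1148/2277
  seg 3: a=0 b=398/759 c=-479/253 d=479/1518
S(13/2) = -695/4048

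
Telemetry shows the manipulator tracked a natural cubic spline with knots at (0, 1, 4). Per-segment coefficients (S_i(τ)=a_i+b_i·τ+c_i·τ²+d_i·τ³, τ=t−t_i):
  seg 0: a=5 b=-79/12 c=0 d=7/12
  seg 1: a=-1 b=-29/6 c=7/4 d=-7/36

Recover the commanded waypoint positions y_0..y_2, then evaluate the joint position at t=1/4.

y_0=5 y_1=-1 y_2=-5
S(1/4) = 861/256

y_0 = S_0(0) = a_0 = 5
y_1 = S_1(0) = a_1 = -1
y_2 = S_1(3) = -5
t_q=1/4 is in segment 0 (τ=1/4); S_0(τ)=861/256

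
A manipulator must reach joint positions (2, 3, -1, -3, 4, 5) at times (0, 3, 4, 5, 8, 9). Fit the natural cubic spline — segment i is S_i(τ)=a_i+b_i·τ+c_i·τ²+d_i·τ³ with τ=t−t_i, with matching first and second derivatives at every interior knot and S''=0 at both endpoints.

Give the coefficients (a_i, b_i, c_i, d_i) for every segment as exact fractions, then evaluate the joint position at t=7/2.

  seg 0: a=2 b=3517/1641 c=0 d=-110/547
  seg 1: a=3 b=-5393/1641 c=-990/547 d=1799/1641
  seg 2: a=-1 b=-5936/1641 c=809/547 d=227/1641
  seg 3: a=-3 b=-401/1641 c=1036/547 d=-566/1641
  seg 4: a=4 b=2965/1641 c=-662/547 d=662/1641
S(7/2) = 4557/4376

Δ: Δ0=1/3, Δ1=-4, Δ2=-2, Δ3=7/3, Δ4=1
row 1: diag=8, rhs=-26; c'=1/8, d'=-13/4
row 2: denom=4−1·1/8=31/8; d'=(12−1·-13/4)/(31/8)=122/31
row 3: denom=8−1·8/31=240/31; d'=(26−1·122/31)/(240/31)=57/20
row 4: denom=8−3·31/80=547/80; d'=(-8−3·57/20)/(547/80)=-1324/547
back: M4=-1324/547
back: M3=57/20−31/80·-1324/547=2072/547
back: M2=122/31−8/31·2072/547=1618/547
back: M1=-13/4−1/8·1618/547=-1980/547
M: M0=0, M1=-1980/547, M2=1618/547, M3=2072/547, M4=-1324/547, M5=0
seg 0: a=2, c=M0/2=0, d=(M1−M0)/(6·3)=-110/547, b=Δ0−h0·(2M0+M1)/6=3517/1641
seg 1: a=3, c=M1/2=-990/547, d=(M2−M1)/(6·1)=1799/1641, b=Δ1−h1·(2M1+M2)/6=-5393/1641
seg 2: a=-1, c=M2/2=809/547, d=(M3−M2)/(6·1)=227/1641, b=Δ2−h2·(2M2+M3)/6=-5936/1641
seg 3: a=-3, c=M3/2=1036/547, d=(M4−M3)/(6·3)=-566/1641, b=Δ3−h3·(2M3+M4)/6=-401/1641
seg 4: a=4, c=M4/2=-662/547, d=(M5−M4)/(6·1)=662/1641, b=Δ4−h4·(2M4+M5)/6=2965/1641
t_q=7/2 → seg 1, τ=1/2; S=3+-5393/1641·τ+-990/547·τ²+1799/1641·τ³=4557/4376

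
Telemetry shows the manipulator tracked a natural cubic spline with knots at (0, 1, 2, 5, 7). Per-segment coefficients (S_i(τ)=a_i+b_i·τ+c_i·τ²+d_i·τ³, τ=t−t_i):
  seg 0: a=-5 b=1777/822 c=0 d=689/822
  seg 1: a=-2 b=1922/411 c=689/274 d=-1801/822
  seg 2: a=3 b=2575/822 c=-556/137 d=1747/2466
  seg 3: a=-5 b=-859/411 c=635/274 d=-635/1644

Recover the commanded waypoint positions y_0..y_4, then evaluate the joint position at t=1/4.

y_0 = S_0(0) = a_0 = -5
y_1 = S_1(0) = a_1 = -2
y_2 = S_2(0) = a_2 = 3
y_3 = S_3(0) = a_3 = -5
y_4 = S_3(2) = -3
t_q=1/4 is in segment 0 (τ=1/4); S_0(τ)=-77973/17536

y_0=-5 y_1=-2 y_2=3 y_3=-5 y_4=-3
S(1/4) = -77973/17536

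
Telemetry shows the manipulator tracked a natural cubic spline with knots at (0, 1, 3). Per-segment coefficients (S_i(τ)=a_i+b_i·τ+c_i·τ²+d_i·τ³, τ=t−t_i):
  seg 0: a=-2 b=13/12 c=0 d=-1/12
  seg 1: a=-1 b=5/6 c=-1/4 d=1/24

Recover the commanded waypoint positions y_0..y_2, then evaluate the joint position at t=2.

y_0 = S_0(0) = a_0 = -2
y_1 = S_1(0) = a_1 = -1
y_2 = S_1(2) = 0
t_q=2 is in segment 1 (τ=1); S_1(τ)=-3/8

y_0=-2 y_1=-1 y_2=0
S(2) = -3/8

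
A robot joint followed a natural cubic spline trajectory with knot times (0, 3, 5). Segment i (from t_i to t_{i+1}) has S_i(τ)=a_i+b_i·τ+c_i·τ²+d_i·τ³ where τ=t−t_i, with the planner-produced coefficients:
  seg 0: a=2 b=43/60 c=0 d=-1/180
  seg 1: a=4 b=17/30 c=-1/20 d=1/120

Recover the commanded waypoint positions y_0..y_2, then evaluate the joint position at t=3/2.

y_0=2 y_1=4 y_2=5
S(3/2) = 489/160

y_0 = S_0(0) = a_0 = 2
y_1 = S_1(0) = a_1 = 4
y_2 = S_1(2) = 5
t_q=3/2 is in segment 0 (τ=3/2); S_0(τ)=489/160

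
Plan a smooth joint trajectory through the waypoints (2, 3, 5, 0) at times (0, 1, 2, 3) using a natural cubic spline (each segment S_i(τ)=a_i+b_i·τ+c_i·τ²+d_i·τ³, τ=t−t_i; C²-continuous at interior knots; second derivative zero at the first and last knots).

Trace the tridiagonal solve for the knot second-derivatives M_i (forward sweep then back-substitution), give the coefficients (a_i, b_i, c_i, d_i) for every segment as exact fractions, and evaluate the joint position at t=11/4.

Δ: Δ0=1, Δ1=2, Δ2=-5
row 1: diag=4, rhs=6; c'=1/4, d'=3/2
row 2: denom=4−1·1/4=15/4; d'=(-42−1·3/2)/(15/4)=-58/5
back: M2=-58/5
back: M1=3/2−1/4·-58/5=22/5
M: M0=0, M1=22/5, M2=-58/5, M3=0
seg 0: a=2, c=M0/2=0, d=(M1−M0)/(6·1)=11/15, b=Δ0−h0·(2M0+M1)/6=4/15
seg 1: a=3, c=M1/2=11/5, d=(M2−M1)/(6·1)=-8/3, b=Δ1−h1·(2M1+M2)/6=37/15
seg 2: a=5, c=M2/2=-29/5, d=(M3−M2)/(6·1)=29/15, b=Δ2−h2·(2M2+M3)/6=-17/15
t_q=11/4 → seg 2, τ=3/4; S=5+-17/15·τ+-29/5·τ²+29/15·τ³=109/64

  seg 0: a=2 b=4/15 c=0 d=11/15
  seg 1: a=3 b=37/15 c=11/5 d=-8/3
  seg 2: a=5 b=-17/15 c=-29/5 d=29/15
S(11/4) = 109/64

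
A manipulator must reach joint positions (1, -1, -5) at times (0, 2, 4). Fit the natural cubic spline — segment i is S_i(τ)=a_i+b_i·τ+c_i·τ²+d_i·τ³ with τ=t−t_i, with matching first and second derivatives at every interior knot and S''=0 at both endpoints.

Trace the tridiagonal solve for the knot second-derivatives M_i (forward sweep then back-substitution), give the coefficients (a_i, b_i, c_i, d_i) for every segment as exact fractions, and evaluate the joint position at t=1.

  seg 0: a=1 b=-3/4 c=0 d=-1/16
  seg 1: a=-1 b=-3/2 c=-3/8 d=1/16
S(1) = 3/16

Δ: Δ0=-1, Δ1=-2
row 1: diag=8, rhs=-6; c'=1/4, d'=-3/4
back: M1=-3/4
M: M0=0, M1=-3/4, M2=0
seg 0: a=1, c=M0/2=0, d=(M1−M0)/(6·2)=-1/16, b=Δ0−h0·(2M0+M1)/6=-3/4
seg 1: a=-1, c=M1/2=-3/8, d=(M2−M1)/(6·2)=1/16, b=Δ1−h1·(2M1+M2)/6=-3/2
t_q=1 → seg 0, τ=1; S=1+-3/4·τ+0·τ²+-1/16·τ³=3/16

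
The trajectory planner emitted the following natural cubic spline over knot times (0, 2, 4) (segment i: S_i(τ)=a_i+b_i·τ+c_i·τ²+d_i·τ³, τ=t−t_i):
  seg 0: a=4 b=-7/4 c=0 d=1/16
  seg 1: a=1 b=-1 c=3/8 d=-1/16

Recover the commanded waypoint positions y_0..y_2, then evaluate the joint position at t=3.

y_0 = S_0(0) = a_0 = 4
y_1 = S_1(0) = a_1 = 1
y_2 = S_1(2) = 0
t_q=3 is in segment 1 (τ=1); S_1(τ)=5/16

y_0=4 y_1=1 y_2=0
S(3) = 5/16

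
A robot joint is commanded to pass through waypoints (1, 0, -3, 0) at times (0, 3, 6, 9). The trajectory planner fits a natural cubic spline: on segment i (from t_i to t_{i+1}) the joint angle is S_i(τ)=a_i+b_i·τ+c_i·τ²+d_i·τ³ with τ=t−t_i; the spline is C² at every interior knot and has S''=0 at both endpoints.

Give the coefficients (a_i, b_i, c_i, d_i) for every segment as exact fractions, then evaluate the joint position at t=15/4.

  seg 0: a=1 b=-1/45 c=0 d=-14/405
  seg 1: a=0 b=-43/45 c=-14/45 d=8/81
  seg 2: a=-3 b=-7/45 c=26/45 d=-26/405
S(15/4) = -17/20

Δ: Δ0=-1/3, Δ1=-1, Δ2=1
row 1: diag=12, rhs=-4; c'=1/4, d'=-1/3
row 2: denom=12−3·1/4=45/4; d'=(12−3·-1/3)/(45/4)=52/45
back: M2=52/45
back: M1=-1/3−1/4·52/45=-28/45
M: M0=0, M1=-28/45, M2=52/45, M3=0
seg 0: a=1, c=M0/2=0, d=(M1−M0)/(6·3)=-14/405, b=Δ0−h0·(2M0+M1)/6=-1/45
seg 1: a=0, c=M1/2=-14/45, d=(M2−M1)/(6·3)=8/81, b=Δ1−h1·(2M1+M2)/6=-43/45
seg 2: a=-3, c=M2/2=26/45, d=(M3−M2)/(6·3)=-26/405, b=Δ2−h2·(2M2+M3)/6=-7/45
t_q=15/4 → seg 1, τ=3/4; S=0+-43/45·τ+-14/45·τ²+8/81·τ³=-17/20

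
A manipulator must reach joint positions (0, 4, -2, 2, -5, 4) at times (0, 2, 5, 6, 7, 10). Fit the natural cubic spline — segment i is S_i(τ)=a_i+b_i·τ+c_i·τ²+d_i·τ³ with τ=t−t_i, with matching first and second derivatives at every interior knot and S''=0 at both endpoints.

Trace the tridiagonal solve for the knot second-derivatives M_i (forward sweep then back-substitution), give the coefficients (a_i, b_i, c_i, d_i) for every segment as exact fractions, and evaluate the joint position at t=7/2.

  seg 0: a=0 b=2622/707 c=0 d=-302/707
  seg 1: a=4 b=-1002/707 c=-1812/707 d=5024/6363
  seg 2: a=-2 b=3198/707 c=3212/707 d=-3582/707
  seg 3: a=2 b=-1124/707 c=-7534/707 d=3709/707
  seg 4: a=-5 b=-5065/707 c=3593/707 d=-3593/6363
S(7/2) = -124/101

Δ: Δ0=2, Δ1=-2, Δ2=4, Δ3=-7, Δ4=3
row 1: diag=10, rhs=-24; c'=3/10, d'=-12/5
row 2: denom=8−3·3/10=71/10; d'=(36−3·-12/5)/(71/10)=432/71
row 3: denom=4−1·10/71=274/71; d'=(-66−1·432/71)/(274/71)=-2559/137
row 4: denom=8−1·71/274=2121/274; d'=(60−1·-2559/137)/(2121/274)=7186/707
back: M4=7186/707
back: M3=-2559/137−71/274·7186/707=-15068/707
back: M2=432/71−10/71·-15068/707=6424/707
back: M1=-12/5−3/10·6424/707=-3624/707
M: M0=0, M1=-3624/707, M2=6424/707, M3=-15068/707, M4=7186/707, M5=0
seg 0: a=0, c=M0/2=0, d=(M1−M0)/(6·2)=-302/707, b=Δ0−h0·(2M0+M1)/6=2622/707
seg 1: a=4, c=M1/2=-1812/707, d=(M2−M1)/(6·3)=5024/6363, b=Δ1−h1·(2M1+M2)/6=-1002/707
seg 2: a=-2, c=M2/2=3212/707, d=(M3−M2)/(6·1)=-3582/707, b=Δ2−h2·(2M2+M3)/6=3198/707
seg 3: a=2, c=M3/2=-7534/707, d=(M4−M3)/(6·1)=3709/707, b=Δ3−h3·(2M3+M4)/6=-1124/707
seg 4: a=-5, c=M4/2=3593/707, d=(M5−M4)/(6·3)=-3593/6363, b=Δ4−h4·(2M4+M5)/6=-5065/707
t_q=7/2 → seg 1, τ=3/2; S=4+-1002/707·τ+-1812/707·τ²+5024/6363·τ³=-124/101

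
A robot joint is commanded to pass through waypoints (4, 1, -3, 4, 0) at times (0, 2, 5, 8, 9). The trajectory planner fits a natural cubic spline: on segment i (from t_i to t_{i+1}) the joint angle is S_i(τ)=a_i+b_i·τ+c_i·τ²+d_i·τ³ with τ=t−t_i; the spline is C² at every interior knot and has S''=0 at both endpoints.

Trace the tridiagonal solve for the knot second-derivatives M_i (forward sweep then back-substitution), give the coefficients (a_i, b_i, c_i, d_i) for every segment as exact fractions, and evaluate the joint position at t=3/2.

Δ: Δ0=-3/2, Δ1=-4/3, Δ2=7/3, Δ3=-4
row 1: diag=10, rhs=1; c'=3/10, d'=1/10
row 2: denom=12−3·3/10=111/10; d'=(22−3·1/10)/(111/10)=217/111
row 3: denom=8−3·10/37=266/37; d'=(-38−3·217/111)/(266/37)=-1623/266
back: M3=-1623/266
back: M2=217/111−10/37·-1623/266=1438/399
back: M1=1/10−3/10·1438/399=-261/266
M: M0=0, M1=-261/266, M2=1438/399, M3=-1623/266, M4=0
seg 0: a=4, c=M0/2=0, d=(M1−M0)/(6·2)=-87/1064, b=Δ0−h0·(2M0+M1)/6=-156/133
seg 1: a=1, c=M1/2=-261/532, d=(M2−M1)/(6·3)=3659/14364, b=Δ1−h1·(2M1+M2)/6=-573/266
seg 2: a=-3, c=M2/2=719/399, d=(M3−M2)/(6·3)=-7745/14364, b=Δ2−h2·(2M2+M3)/6=947/532
seg 3: a=4, c=M3/2=-1623/532, d=(M4−M3)/(6·1)=541/532, b=Δ3−h3·(2M3+M4)/6=-523/266
t_q=3/2 → seg 0, τ=3/2; S=4+-156/133·τ+0·τ²+-87/1064·τ³=2389/1216

  seg 0: a=4 b=-156/133 c=0 d=-87/1064
  seg 1: a=1 b=-573/266 c=-261/532 d=3659/14364
  seg 2: a=-3 b=947/532 c=719/399 d=-7745/14364
  seg 3: a=4 b=-523/266 c=-1623/532 d=541/532
S(3/2) = 2389/1216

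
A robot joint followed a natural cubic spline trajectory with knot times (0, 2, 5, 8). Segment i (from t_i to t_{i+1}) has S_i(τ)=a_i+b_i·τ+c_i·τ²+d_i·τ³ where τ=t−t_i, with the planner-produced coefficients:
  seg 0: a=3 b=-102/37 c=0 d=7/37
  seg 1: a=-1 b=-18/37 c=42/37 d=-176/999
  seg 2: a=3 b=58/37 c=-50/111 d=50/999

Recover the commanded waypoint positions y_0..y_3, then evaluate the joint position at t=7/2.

y_0=3 y_1=-1 y_2=3 y_3=5
S(7/2) = 17/74

y_0 = S_0(0) = a_0 = 3
y_1 = S_1(0) = a_1 = -1
y_2 = S_2(0) = a_2 = 3
y_3 = S_2(3) = 5
t_q=7/2 is in segment 1 (τ=3/2); S_1(τ)=17/74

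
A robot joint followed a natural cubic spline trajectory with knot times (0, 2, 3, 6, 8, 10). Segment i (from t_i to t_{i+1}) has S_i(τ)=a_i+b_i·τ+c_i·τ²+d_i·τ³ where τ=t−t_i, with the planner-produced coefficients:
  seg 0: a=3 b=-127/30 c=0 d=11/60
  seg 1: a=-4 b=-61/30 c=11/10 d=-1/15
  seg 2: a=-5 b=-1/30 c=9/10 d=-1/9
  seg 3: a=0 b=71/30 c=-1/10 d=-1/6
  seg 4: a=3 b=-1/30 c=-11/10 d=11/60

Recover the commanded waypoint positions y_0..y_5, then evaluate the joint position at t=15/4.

y_0=3 y_1=-4 y_2=-5 y_3=0 y_4=3 y_5=0
S(15/4) = -1461/320

y_0 = S_0(0) = a_0 = 3
y_1 = S_1(0) = a_1 = -4
y_2 = S_2(0) = a_2 = -5
y_3 = S_3(0) = a_3 = 0
y_4 = S_4(0) = a_4 = 3
y_5 = S_4(2) = 0
t_q=15/4 is in segment 2 (τ=3/4); S_2(τ)=-1461/320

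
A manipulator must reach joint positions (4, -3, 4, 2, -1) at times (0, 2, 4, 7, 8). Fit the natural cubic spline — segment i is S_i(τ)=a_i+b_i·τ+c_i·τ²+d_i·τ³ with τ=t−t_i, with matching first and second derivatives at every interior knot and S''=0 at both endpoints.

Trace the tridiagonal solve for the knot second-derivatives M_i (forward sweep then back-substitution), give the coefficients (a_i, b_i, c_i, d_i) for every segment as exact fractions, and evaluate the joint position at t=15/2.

  seg 0: a=4 b=-4463/804 c=0 d=1649/3216
  seg 1: a=-3 b=121/201 c=1649/536 d=-2617/3216
  seg 2: a=4 b=2527/804 c=-121/67 d=431/2412
  seg 3: a=2 b=-1153/402 c=-53/268 d=53/804
S(15/2) = 1125/2144

Δ: Δ0=-7/2, Δ1=7/2, Δ2=-2/3, Δ3=-3
row 1: diag=8, rhs=42; c'=1/4, d'=21/4
row 2: denom=10−2·1/4=19/2; d'=(-25−2·21/4)/(19/2)=-71/19
row 3: denom=8−3·6/19=134/19; d'=(-14−3·-71/19)/(134/19)=-53/134
back: M3=-53/134
back: M2=-71/19−6/19·-53/134=-242/67
back: M1=21/4−1/4·-242/67=1649/268
M: M0=0, M1=1649/268, M2=-242/67, M3=-53/134, M4=0
seg 0: a=4, c=M0/2=0, d=(M1−M0)/(6·2)=1649/3216, b=Δ0−h0·(2M0+M1)/6=-4463/804
seg 1: a=-3, c=M1/2=1649/536, d=(M2−M1)/(6·2)=-2617/3216, b=Δ1−h1·(2M1+M2)/6=121/201
seg 2: a=4, c=M2/2=-121/67, d=(M3−M2)/(6·3)=431/2412, b=Δ2−h2·(2M2+M3)/6=2527/804
seg 3: a=2, c=M3/2=-53/268, d=(M4−M3)/(6·1)=53/804, b=Δ3−h3·(2M3+M4)/6=-1153/402
t_q=15/2 → seg 3, τ=1/2; S=2+-1153/402·τ+-53/268·τ²+53/804·τ³=1125/2144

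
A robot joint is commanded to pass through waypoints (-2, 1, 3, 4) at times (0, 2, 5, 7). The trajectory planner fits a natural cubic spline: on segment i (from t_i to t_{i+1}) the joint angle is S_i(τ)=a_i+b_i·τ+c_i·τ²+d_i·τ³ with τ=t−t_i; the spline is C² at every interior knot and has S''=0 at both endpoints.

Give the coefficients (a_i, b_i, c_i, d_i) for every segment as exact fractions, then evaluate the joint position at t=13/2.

  seg 0: a=-2 b=913/546 c=0 d=-47/1092
  seg 1: a=1 b=631/546 c=-47/182 d=2/63
  seg 2: a=3 b=253/546 c=5/182 d=-5/1092
S(13/2) = 10895/2912

Δ: Δ0=3/2, Δ1=2/3, Δ2=1/2
row 1: diag=10, rhs=-5; c'=3/10, d'=-1/2
row 2: denom=10−3·3/10=91/10; d'=(-1−3·-1/2)/(91/10)=5/91
back: M2=5/91
back: M1=-1/2−3/10·5/91=-47/91
M: M0=0, M1=-47/91, M2=5/91, M3=0
seg 0: a=-2, c=M0/2=0, d=(M1−M0)/(6·2)=-47/1092, b=Δ0−h0·(2M0+M1)/6=913/546
seg 1: a=1, c=M1/2=-47/182, d=(M2−M1)/(6·3)=2/63, b=Δ1−h1·(2M1+M2)/6=631/546
seg 2: a=3, c=M2/2=5/182, d=(M3−M2)/(6·2)=-5/1092, b=Δ2−h2·(2M2+M3)/6=253/546
t_q=13/2 → seg 2, τ=3/2; S=3+253/546·τ+5/182·τ²+-5/1092·τ³=10895/2912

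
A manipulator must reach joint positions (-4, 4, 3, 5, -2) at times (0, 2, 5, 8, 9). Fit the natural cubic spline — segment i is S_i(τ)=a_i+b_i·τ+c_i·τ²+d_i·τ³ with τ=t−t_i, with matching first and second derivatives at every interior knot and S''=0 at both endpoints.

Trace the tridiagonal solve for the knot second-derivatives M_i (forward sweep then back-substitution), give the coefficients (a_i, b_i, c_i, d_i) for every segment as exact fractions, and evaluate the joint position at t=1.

Δ: Δ0=4, Δ1=-1/3, Δ2=2/3, Δ3=-7
row 1: diag=10, rhs=-26; c'=3/10, d'=-13/5
row 2: denom=12−3·3/10=111/10; d'=(6−3·-13/5)/(111/10)=46/37
row 3: denom=8−3·10/37=266/37; d'=(-46−3·46/37)/(266/37)=-920/133
back: M3=-920/133
back: M2=46/37−10/37·-920/133=414/133
back: M1=-13/5−3/10·414/133=-470/133
M: M0=0, M1=-470/133, M2=414/133, M3=-920/133, M4=0
seg 0: a=-4, c=M0/2=0, d=(M1−M0)/(6·2)=-235/798, b=Δ0−h0·(2M0+M1)/6=2066/399
seg 1: a=4, c=M1/2=-235/133, d=(M2−M1)/(6·3)=442/1197, b=Δ1−h1·(2M1+M2)/6=656/399
seg 2: a=3, c=M2/2=207/133, d=(M3−M2)/(6·3)=-667/1197, b=Δ2−h2·(2M2+M3)/6=404/399
seg 3: a=5, c=M3/2=-460/133, d=(M4−M3)/(6·1)=460/399, b=Δ3−h3·(2M3+M4)/6=-1873/399
t_q=1 → seg 0, τ=1; S=-4+2066/399·τ+0·τ²+-235/798·τ³=235/266

  seg 0: a=-4 b=2066/399 c=0 d=-235/798
  seg 1: a=4 b=656/399 c=-235/133 d=442/1197
  seg 2: a=3 b=404/399 c=207/133 d=-667/1197
  seg 3: a=5 b=-1873/399 c=-460/133 d=460/399
S(1) = 235/266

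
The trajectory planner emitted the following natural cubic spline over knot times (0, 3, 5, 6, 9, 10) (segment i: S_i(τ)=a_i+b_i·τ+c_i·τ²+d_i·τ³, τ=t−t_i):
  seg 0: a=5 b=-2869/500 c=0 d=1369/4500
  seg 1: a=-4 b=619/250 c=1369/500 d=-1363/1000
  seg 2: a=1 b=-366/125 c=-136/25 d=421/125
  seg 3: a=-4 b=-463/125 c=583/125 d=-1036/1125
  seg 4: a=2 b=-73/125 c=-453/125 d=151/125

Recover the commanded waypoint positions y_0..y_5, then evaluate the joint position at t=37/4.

y_0=5 y_1=-4 y_2=1 y_3=-4 y_4=2 y_5=-1
S(37/4) = 13171/8000

y_0 = S_0(0) = a_0 = 5
y_1 = S_1(0) = a_1 = -4
y_2 = S_2(0) = a_2 = 1
y_3 = S_3(0) = a_3 = -4
y_4 = S_4(0) = a_4 = 2
y_5 = S_4(1) = -1
t_q=37/4 is in segment 4 (τ=1/4); S_4(τ)=13171/8000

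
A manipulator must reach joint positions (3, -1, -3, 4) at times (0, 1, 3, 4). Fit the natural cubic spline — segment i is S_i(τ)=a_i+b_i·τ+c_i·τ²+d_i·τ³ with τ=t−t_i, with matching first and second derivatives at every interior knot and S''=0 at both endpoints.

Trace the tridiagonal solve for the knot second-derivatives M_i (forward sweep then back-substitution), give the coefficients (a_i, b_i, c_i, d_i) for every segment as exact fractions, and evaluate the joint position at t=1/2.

  seg 0: a=3 b=-65/16 c=0 d=1/16
  seg 1: a=-1 b=-31/8 c=3/16 d=5/8
  seg 2: a=-3 b=35/8 c=63/16 d=-21/16
S(1/2) = 125/128

Δ: Δ0=-4, Δ1=-1, Δ2=7
row 1: diag=6, rhs=18; c'=1/3, d'=3
row 2: denom=6−2·1/3=16/3; d'=(48−2·3)/(16/3)=63/8
back: M2=63/8
back: M1=3−1/3·63/8=3/8
M: M0=0, M1=3/8, M2=63/8, M3=0
seg 0: a=3, c=M0/2=0, d=(M1−M0)/(6·1)=1/16, b=Δ0−h0·(2M0+M1)/6=-65/16
seg 1: a=-1, c=M1/2=3/16, d=(M2−M1)/(6·2)=5/8, b=Δ1−h1·(2M1+M2)/6=-31/8
seg 2: a=-3, c=M2/2=63/16, d=(M3−M2)/(6·1)=-21/16, b=Δ2−h2·(2M2+M3)/6=35/8
t_q=1/2 → seg 0, τ=1/2; S=3+-65/16·τ+0·τ²+1/16·τ³=125/128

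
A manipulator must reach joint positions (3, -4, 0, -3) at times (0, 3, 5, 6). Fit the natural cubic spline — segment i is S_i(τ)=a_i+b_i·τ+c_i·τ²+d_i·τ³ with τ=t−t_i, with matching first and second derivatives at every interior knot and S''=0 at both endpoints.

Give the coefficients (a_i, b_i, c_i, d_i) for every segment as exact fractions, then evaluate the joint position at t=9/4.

  seg 0: a=3 b=-179/42 c=0 d=3/14
  seg 1: a=-4 b=32/21 c=27/14 d=-71/84
  seg 2: a=0 b=-19/21 c=-22/7 d=22/21
S(9/4) = -531/128

Δ: Δ0=-7/3, Δ1=2, Δ2=-3
row 1: diag=10, rhs=26; c'=1/5, d'=13/5
row 2: denom=6−2·1/5=28/5; d'=(-30−2·13/5)/(28/5)=-44/7
back: M2=-44/7
back: M1=13/5−1/5·-44/7=27/7
M: M0=0, M1=27/7, M2=-44/7, M3=0
seg 0: a=3, c=M0/2=0, d=(M1−M0)/(6·3)=3/14, b=Δ0−h0·(2M0+M1)/6=-179/42
seg 1: a=-4, c=M1/2=27/14, d=(M2−M1)/(6·2)=-71/84, b=Δ1−h1·(2M1+M2)/6=32/21
seg 2: a=0, c=M2/2=-22/7, d=(M3−M2)/(6·1)=22/21, b=Δ2−h2·(2M2+M3)/6=-19/21
t_q=9/4 → seg 0, τ=9/4; S=3+-179/42·τ+0·τ²+3/14·τ³=-531/128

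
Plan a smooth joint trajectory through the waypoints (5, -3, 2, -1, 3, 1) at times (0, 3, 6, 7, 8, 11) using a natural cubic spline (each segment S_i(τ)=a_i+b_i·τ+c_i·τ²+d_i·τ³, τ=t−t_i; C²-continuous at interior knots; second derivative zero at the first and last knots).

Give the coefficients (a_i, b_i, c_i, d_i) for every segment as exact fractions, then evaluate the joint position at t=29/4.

  seg 0: a=5 b=-3968/867 c=0 d=184/867
  seg 1: a=-3 b=1000/867 c=552/289 d=-4523/7803
  seg 2: a=2 b=-2633/867 c=-2867/867 d=2899/867
  seg 3: a=-1 b=110/289 c=5830/867 d=-2692/867
  seg 4: a=3 b=3914/867 c=-2246/867 d=2246/7803
S(29/4) = -145/272

Δ: Δ0=-8/3, Δ1=5/3, Δ2=-3, Δ3=4, Δ4=-2/3
row 1: diag=12, rhs=26; c'=1/4, d'=13/6
row 2: denom=8−3·1/4=29/4; d'=(-28−3·13/6)/(29/4)=-138/29
row 3: denom=4−1·4/29=112/29; d'=(42−1·-138/29)/(112/29)=339/28
row 4: denom=8−1·29/112=867/112; d'=(-28−1·339/28)/(867/112)=-4492/867
back: M4=-4492/867
back: M3=339/28−29/112·-4492/867=11660/867
back: M2=-138/29−4/29·11660/867=-5734/867
back: M1=13/6−1/4·-5734/867=1104/289
M: M0=0, M1=1104/289, M2=-5734/867, M3=11660/867, M4=-4492/867, M5=0
seg 0: a=5, c=M0/2=0, d=(M1−M0)/(6·3)=184/867, b=Δ0−h0·(2M0+M1)/6=-3968/867
seg 1: a=-3, c=M1/2=552/289, d=(M2−M1)/(6·3)=-4523/7803, b=Δ1−h1·(2M1+M2)/6=1000/867
seg 2: a=2, c=M2/2=-2867/867, d=(M3−M2)/(6·1)=2899/867, b=Δ2−h2·(2M2+M3)/6=-2633/867
seg 3: a=-1, c=M3/2=5830/867, d=(M4−M3)/(6·1)=-2692/867, b=Δ3−h3·(2M3+M4)/6=110/289
seg 4: a=3, c=M4/2=-2246/867, d=(M5−M4)/(6·3)=2246/7803, b=Δ4−h4·(2M4+M5)/6=3914/867
t_q=29/4 → seg 3, τ=1/4; S=-1+110/289·τ+5830/867·τ²+-2692/867·τ³=-145/272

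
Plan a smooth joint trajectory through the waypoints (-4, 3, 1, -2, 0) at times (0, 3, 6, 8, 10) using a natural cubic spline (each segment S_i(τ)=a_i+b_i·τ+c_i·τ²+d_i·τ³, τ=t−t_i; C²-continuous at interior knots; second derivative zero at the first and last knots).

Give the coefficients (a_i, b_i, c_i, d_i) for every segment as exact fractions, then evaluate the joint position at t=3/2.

Δ: Δ0=7/3, Δ1=-2/3, Δ2=-3/2, Δ3=1
row 1: diag=12, rhs=-18; c'=1/4, d'=-3/2
row 2: denom=10−3·1/4=37/4; d'=(-5−3·-3/2)/(37/4)=-2/37
row 3: denom=8−2·8/37=280/37; d'=(15−2·-2/37)/(280/37)=559/280
back: M3=559/280
back: M2=-2/37−8/37·559/280=-17/35
back: M1=-3/2−1/4·-17/35=-193/140
M: M0=0, M1=-193/140, M2=-17/35, M3=559/280, M4=0
seg 0: a=-4, c=M0/2=0, d=(M1−M0)/(6·3)=-193/2520, b=Δ0−h0·(2M0+M1)/6=2539/840
seg 1: a=3, c=M1/2=-193/280, d=(M2−M1)/(6·3)=25/504, b=Δ1−h1·(2M1+M2)/6=401/420
seg 2: a=1, c=M2/2=-17/70, d=(M3−M2)/(6·2)=139/672, b=Δ2−h2·(2M2+M3)/6=-221/120
seg 3: a=-2, c=M3/2=559/560, d=(M4−M3)/(6·2)=-559/3360, b=Δ3−h3·(2M3+M4)/6=-139/420
t_q=3/2 → seg 0, τ=3/2; S=-4+2539/840·τ+0·τ²+-193/2520·τ³=617/2240

  seg 0: a=-4 b=2539/840 c=0 d=-193/2520
  seg 1: a=3 b=401/420 c=-193/280 d=25/504
  seg 2: a=1 b=-221/120 c=-17/70 d=139/672
  seg 3: a=-2 b=-139/420 c=559/560 d=-559/3360
S(3/2) = 617/2240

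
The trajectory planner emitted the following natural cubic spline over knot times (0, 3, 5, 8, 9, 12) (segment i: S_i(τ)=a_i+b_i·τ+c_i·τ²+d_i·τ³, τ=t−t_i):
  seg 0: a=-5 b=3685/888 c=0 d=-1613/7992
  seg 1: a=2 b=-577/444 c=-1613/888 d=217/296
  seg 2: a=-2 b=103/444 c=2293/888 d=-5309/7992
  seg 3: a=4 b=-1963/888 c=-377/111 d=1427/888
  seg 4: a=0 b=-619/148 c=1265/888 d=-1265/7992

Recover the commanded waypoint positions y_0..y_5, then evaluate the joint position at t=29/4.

y_0=-5 y_1=2 y_2=-2 y_3=4 y_4=0 y_5=-4
S(29/4) = 76301/18944

y_0 = S_0(0) = a_0 = -5
y_1 = S_1(0) = a_1 = 2
y_2 = S_2(0) = a_2 = -2
y_3 = S_3(0) = a_3 = 4
y_4 = S_4(0) = a_4 = 0
y_5 = S_4(3) = -4
t_q=29/4 is in segment 2 (τ=9/4); S_2(τ)=76301/18944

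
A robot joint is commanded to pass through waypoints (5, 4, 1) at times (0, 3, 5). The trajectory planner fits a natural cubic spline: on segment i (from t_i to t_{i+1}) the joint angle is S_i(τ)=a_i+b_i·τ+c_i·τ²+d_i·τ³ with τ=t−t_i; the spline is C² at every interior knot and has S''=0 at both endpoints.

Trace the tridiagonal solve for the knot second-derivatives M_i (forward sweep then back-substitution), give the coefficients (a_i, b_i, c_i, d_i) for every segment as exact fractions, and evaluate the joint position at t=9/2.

Δ: Δ0=-1/3, Δ1=-3/2
row 1: diag=10, rhs=-7; c'=1/5, d'=-7/10
back: M1=-7/10
M: M0=0, M1=-7/10, M2=0
seg 0: a=5, c=M0/2=0, d=(M1−M0)/(6·3)=-7/180, b=Δ0−h0·(2M0+M1)/6=1/60
seg 1: a=4, c=M1/2=-7/20, d=(M2−M1)/(6·2)=7/120, b=Δ1−h1·(2M1+M2)/6=-31/30
t_q=9/2 → seg 1, τ=3/2; S=4+-31/30·τ+-7/20·τ²+7/120·τ³=119/64

  seg 0: a=5 b=1/60 c=0 d=-7/180
  seg 1: a=4 b=-31/30 c=-7/20 d=7/120
S(9/2) = 119/64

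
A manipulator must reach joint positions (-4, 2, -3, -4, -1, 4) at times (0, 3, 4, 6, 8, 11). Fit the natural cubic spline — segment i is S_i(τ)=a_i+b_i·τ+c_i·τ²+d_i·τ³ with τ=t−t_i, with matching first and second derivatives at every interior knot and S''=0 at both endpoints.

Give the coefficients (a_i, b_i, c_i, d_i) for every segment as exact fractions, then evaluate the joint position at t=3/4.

  seg 0: a=-4 b=4037/813 c=0 d=-2411/7317
  seg 1: a=2 b=-3196/813 c=-2411/813 d=514/271
  seg 2: a=-3 b=-3392/813 c=2215/813 d=-963/2168
  seg 3: a=-4 b=2269/1626 c=193/3252 d=-23/6504
  seg 4: a=-1 b=431/271 c=31/813 d=-31/7317
S(3/4) = -7195/17344

Δ: Δ0=2, Δ1=-5, Δ2=-1/2, Δ3=3/2, Δ4=5/3
row 1: diag=8, rhs=-42; c'=1/8, d'=-21/4
row 2: denom=6−1·1/8=47/8; d'=(27−1·-21/4)/(47/8)=258/47
row 3: denom=8−2·16/47=344/47; d'=(12−2·258/47)/(344/47)=6/43
row 4: denom=10−2·47/172=813/86; d'=(1−2·6/43)/(813/86)=62/813
back: M4=62/813
back: M3=6/43−47/172·62/813=193/1626
back: M2=258/47−16/47·193/1626=4430/813
back: M1=-21/4−1/8·4430/813=-4822/813
M: M0=0, M1=-4822/813, M2=4430/813, M3=193/1626, M4=62/813, M5=0
seg 0: a=-4, c=M0/2=0, d=(M1−M0)/(6·3)=-2411/7317, b=Δ0−h0·(2M0+M1)/6=4037/813
seg 1: a=2, c=M1/2=-2411/813, d=(M2−M1)/(6·1)=514/271, b=Δ1−h1·(2M1+M2)/6=-3196/813
seg 2: a=-3, c=M2/2=2215/813, d=(M3−M2)/(6·2)=-963/2168, b=Δ2−h2·(2M2+M3)/6=-3392/813
seg 3: a=-4, c=M3/2=193/3252, d=(M4−M3)/(6·2)=-23/6504, b=Δ3−h3·(2M3+M4)/6=2269/1626
seg 4: a=-1, c=M4/2=31/813, d=(M5−M4)/(6·3)=-31/7317, b=Δ4−h4·(2M4+M5)/6=431/271
t_q=3/4 → seg 0, τ=3/4; S=-4+4037/813·τ+0·τ²+-2411/7317·τ³=-7195/17344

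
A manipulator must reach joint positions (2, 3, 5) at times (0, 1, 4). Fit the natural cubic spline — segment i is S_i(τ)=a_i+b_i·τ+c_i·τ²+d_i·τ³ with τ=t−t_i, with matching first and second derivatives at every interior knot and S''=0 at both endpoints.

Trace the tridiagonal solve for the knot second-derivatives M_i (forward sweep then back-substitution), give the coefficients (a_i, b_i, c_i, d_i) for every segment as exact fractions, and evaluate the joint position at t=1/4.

Δ: Δ0=1, Δ1=2/3
row 1: diag=8, rhs=-2; c'=3/8, d'=-1/4
back: M1=-1/4
M: M0=0, M1=-1/4, M2=0
seg 0: a=2, c=M0/2=0, d=(M1−M0)/(6·1)=-1/24, b=Δ0−h0·(2M0+M1)/6=25/24
seg 1: a=3, c=M1/2=-1/8, d=(M2−M1)/(6·3)=1/72, b=Δ1−h1·(2M1+M2)/6=11/12
t_q=1/4 → seg 0, τ=1/4; S=2+25/24·τ+0·τ²+-1/24·τ³=1157/512

  seg 0: a=2 b=25/24 c=0 d=-1/24
  seg 1: a=3 b=11/12 c=-1/8 d=1/72
S(1/4) = 1157/512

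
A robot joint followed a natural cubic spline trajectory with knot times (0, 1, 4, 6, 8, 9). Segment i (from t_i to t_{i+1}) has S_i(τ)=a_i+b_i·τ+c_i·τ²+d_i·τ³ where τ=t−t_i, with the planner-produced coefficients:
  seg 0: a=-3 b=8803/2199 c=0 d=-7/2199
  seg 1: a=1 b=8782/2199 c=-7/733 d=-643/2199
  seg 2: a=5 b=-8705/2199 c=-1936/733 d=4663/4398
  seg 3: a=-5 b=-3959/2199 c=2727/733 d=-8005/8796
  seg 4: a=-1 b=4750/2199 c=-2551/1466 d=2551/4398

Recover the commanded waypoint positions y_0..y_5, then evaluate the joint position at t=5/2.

y_0=-3 y_1=1 y_2=5 y_3=-5 y_4=-1 y_5=0
S(5/2) = 35079/5864

y_0 = S_0(0) = a_0 = -3
y_1 = S_1(0) = a_1 = 1
y_2 = S_2(0) = a_2 = 5
y_3 = S_3(0) = a_3 = -5
y_4 = S_4(0) = a_4 = -1
y_5 = S_4(1) = 0
t_q=5/2 is in segment 1 (τ=3/2); S_1(τ)=35079/5864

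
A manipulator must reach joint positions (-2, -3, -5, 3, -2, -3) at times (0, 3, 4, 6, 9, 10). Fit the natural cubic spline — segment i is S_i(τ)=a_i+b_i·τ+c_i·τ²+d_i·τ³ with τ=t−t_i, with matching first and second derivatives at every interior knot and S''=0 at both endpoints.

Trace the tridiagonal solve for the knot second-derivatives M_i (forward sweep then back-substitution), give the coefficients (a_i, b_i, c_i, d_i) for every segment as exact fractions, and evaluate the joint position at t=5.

Δ: Δ0=-1/3, Δ1=-2, Δ2=4, Δ3=-5/3, Δ4=-1
row 1: diag=8, rhs=-10; c'=1/8, d'=-5/4
row 2: denom=6−1·1/8=47/8; d'=(36−1·-5/4)/(47/8)=298/47
row 3: denom=10−2·16/47=438/47; d'=(-34−2·298/47)/(438/47)=-1097/219
row 4: denom=8−3·47/146=1027/146; d'=(4−3·-1097/219)/(1027/146)=2778/1027
back: M4=2778/1027
back: M3=-1097/219−47/146·2778/1027=-18116/3081
back: M2=298/47−16/47·-18116/3081=25702/3081
back: M1=-5/4−1/8·25702/3081=-7064/3081
M: M0=0, M1=-7064/3081, M2=25702/3081, M3=-18116/3081, M4=2778/1027, M5=0
seg 0: a=-2, c=M0/2=0, d=(M1−M0)/(6·3)=-3532/27729, b=Δ0−h0·(2M0+M1)/6=835/1027
seg 1: a=-3, c=M1/2=-3532/3081, d=(M2−M1)/(6·1)=5461/3081, b=Δ1−h1·(2M1+M2)/6=-2697/1027
seg 2: a=-5, c=M2/2=12851/3081, d=(M3−M2)/(6·2)=-7303/6162, b=Δ2−h2·(2M2+M3)/6=1228/3081
seg 3: a=3, c=M3/2=-9058/3081, d=(M4−M3)/(6·3)=13225/27729, b=Δ3−h3·(2M3+M4)/6=226/79
seg 4: a=-2, c=M4/2=1389/1027, d=(M5−M4)/(6·1)=-463/1027, b=Δ4−h4·(2M4+M5)/6=-1953/1027
t_q=5 → seg 2, τ=1; S=-5+1228/3081·τ+12851/3081·τ²+-7303/6162·τ³=-9955/6162

  seg 0: a=-2 b=835/1027 c=0 d=-3532/27729
  seg 1: a=-3 b=-2697/1027 c=-3532/3081 d=5461/3081
  seg 2: a=-5 b=1228/3081 c=12851/3081 d=-7303/6162
  seg 3: a=3 b=226/79 c=-9058/3081 d=13225/27729
  seg 4: a=-2 b=-1953/1027 c=1389/1027 d=-463/1027
S(5) = -9955/6162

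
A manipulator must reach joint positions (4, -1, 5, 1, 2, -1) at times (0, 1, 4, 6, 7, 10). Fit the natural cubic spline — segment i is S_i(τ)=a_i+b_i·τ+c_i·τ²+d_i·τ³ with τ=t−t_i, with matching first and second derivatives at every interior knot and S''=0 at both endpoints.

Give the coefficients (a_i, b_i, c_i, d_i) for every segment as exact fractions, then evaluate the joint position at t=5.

  seg 0: a=4 b=-6397/1027 c=0 d=1262/1027
  seg 1: a=-1 b=-2611/1027 c=3786/1027 d=-2231/3081
  seg 2: a=5 b=2/79 c=-2907/1027 d=1867/2054
  seg 3: a=1 b=-400/1027 c=2694/1027 d=-1267/1027
  seg 4: a=2 b=1187/1027 c=-1107/1027 d=123/1027
S(5) = 6375/2054

Δ: Δ0=-5, Δ1=2, Δ2=-2, Δ3=1, Δ4=-1
row 1: diag=8, rhs=42; c'=3/8, d'=21/4
row 2: denom=10−3·3/8=71/8; d'=(-24−3·21/4)/(71/8)=-318/71
row 3: denom=6−2·16/71=394/71; d'=(18−2·-318/71)/(394/71)=957/197
row 4: denom=8−1·71/394=3081/394; d'=(-12−1·957/197)/(3081/394)=-2214/1027
back: M4=-2214/1027
back: M3=957/197−71/394·-2214/1027=5388/1027
back: M2=-318/71−16/71·5388/1027=-5814/1027
back: M1=21/4−3/8·-5814/1027=7572/1027
M: M0=0, M1=7572/1027, M2=-5814/1027, M3=5388/1027, M4=-2214/1027, M5=0
seg 0: a=4, c=M0/2=0, d=(M1−M0)/(6·1)=1262/1027, b=Δ0−h0·(2M0+M1)/6=-6397/1027
seg 1: a=-1, c=M1/2=3786/1027, d=(M2−M1)/(6·3)=-2231/3081, b=Δ1−h1·(2M1+M2)/6=-2611/1027
seg 2: a=5, c=M2/2=-2907/1027, d=(M3−M2)/(6·2)=1867/2054, b=Δ2−h2·(2M2+M3)/6=2/79
seg 3: a=1, c=M3/2=2694/1027, d=(M4−M3)/(6·1)=-1267/1027, b=Δ3−h3·(2M3+M4)/6=-400/1027
seg 4: a=2, c=M4/2=-1107/1027, d=(M5−M4)/(6·3)=123/1027, b=Δ4−h4·(2M4+M5)/6=1187/1027
t_q=5 → seg 2, τ=1; S=5+2/79·τ+-2907/1027·τ²+1867/2054·τ³=6375/2054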